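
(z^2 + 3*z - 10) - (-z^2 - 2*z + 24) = 2*z^2 + 5*z - 34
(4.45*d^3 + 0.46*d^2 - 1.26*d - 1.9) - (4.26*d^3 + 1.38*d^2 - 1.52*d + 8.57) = 0.19*d^3 - 0.92*d^2 + 0.26*d - 10.47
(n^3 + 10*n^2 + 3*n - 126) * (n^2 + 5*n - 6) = n^5 + 15*n^4 + 47*n^3 - 171*n^2 - 648*n + 756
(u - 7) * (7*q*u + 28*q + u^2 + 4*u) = 7*q*u^2 - 21*q*u - 196*q + u^3 - 3*u^2 - 28*u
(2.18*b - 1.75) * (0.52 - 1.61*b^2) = -3.5098*b^3 + 2.8175*b^2 + 1.1336*b - 0.91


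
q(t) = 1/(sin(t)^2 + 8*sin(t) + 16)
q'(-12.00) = -0.02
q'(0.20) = -0.03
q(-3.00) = 0.07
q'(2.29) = 0.01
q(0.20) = 0.06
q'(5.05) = -0.02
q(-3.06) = 0.07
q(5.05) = 0.11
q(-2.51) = 0.09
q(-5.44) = 0.04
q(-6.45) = 0.07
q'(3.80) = 0.04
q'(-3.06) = 0.03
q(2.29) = 0.04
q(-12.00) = 0.05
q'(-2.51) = 0.04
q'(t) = (-2*sin(t)*cos(t) - 8*cos(t))/(sin(t)^2 + 8*sin(t) + 16)^2 = -2*cos(t)/(sin(t) + 4)^3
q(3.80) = 0.09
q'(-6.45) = -0.03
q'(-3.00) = 0.03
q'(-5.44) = -0.01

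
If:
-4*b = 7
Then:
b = -7/4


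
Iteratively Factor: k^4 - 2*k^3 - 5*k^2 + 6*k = (k - 3)*(k^3 + k^2 - 2*k) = (k - 3)*(k + 2)*(k^2 - k) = (k - 3)*(k - 1)*(k + 2)*(k)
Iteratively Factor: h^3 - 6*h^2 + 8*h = (h - 4)*(h^2 - 2*h) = (h - 4)*(h - 2)*(h)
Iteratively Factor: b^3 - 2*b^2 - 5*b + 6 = (b - 3)*(b^2 + b - 2) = (b - 3)*(b + 2)*(b - 1)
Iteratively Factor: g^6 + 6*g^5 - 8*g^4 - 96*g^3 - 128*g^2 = (g - 4)*(g^5 + 10*g^4 + 32*g^3 + 32*g^2) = (g - 4)*(g + 4)*(g^4 + 6*g^3 + 8*g^2) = g*(g - 4)*(g + 4)*(g^3 + 6*g^2 + 8*g) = g*(g - 4)*(g + 4)^2*(g^2 + 2*g) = g^2*(g - 4)*(g + 4)^2*(g + 2)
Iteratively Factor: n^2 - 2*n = (n)*(n - 2)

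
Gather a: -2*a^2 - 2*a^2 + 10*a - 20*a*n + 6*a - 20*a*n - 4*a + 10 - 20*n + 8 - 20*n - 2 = -4*a^2 + a*(12 - 40*n) - 40*n + 16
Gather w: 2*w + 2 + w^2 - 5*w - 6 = w^2 - 3*w - 4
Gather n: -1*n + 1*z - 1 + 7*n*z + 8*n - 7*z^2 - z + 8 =n*(7*z + 7) - 7*z^2 + 7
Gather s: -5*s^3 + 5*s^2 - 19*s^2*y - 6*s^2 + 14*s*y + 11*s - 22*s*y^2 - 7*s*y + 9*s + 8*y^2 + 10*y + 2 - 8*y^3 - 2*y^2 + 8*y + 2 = -5*s^3 + s^2*(-19*y - 1) + s*(-22*y^2 + 7*y + 20) - 8*y^3 + 6*y^2 + 18*y + 4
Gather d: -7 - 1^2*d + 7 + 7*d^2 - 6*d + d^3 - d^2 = d^3 + 6*d^2 - 7*d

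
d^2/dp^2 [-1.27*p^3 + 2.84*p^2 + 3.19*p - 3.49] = 5.68 - 7.62*p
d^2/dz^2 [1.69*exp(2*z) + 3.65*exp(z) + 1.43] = (6.76*exp(z) + 3.65)*exp(z)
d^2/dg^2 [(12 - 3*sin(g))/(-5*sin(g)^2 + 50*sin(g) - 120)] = 3*(-6*sin(g) + cos(g)^2 + 1)/(5*(sin(g) - 6)^3)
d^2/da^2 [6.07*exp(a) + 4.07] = 6.07*exp(a)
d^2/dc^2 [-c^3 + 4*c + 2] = -6*c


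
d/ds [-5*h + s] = 1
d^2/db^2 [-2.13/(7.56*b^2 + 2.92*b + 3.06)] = (243.474336*b^2 + 94.040352*b - 2.13*(15.12*b + 2.92)*(30.24*b + 5.84) + 98.549136)/(7.56*b^2 + 2.92*b + 3.06)^3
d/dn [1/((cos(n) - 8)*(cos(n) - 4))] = 2*(cos(n) - 6)*sin(n)/((cos(n) - 8)^2*(cos(n) - 4)^2)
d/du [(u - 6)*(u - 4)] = 2*u - 10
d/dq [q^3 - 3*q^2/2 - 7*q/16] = 3*q^2 - 3*q - 7/16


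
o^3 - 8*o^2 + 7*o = o*(o - 7)*(o - 1)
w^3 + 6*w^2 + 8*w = w*(w + 2)*(w + 4)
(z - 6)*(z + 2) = z^2 - 4*z - 12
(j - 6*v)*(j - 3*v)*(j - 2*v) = j^3 - 11*j^2*v + 36*j*v^2 - 36*v^3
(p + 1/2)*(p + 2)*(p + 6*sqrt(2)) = p^3 + 5*p^2/2 + 6*sqrt(2)*p^2 + p + 15*sqrt(2)*p + 6*sqrt(2)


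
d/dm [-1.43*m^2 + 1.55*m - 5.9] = 1.55 - 2.86*m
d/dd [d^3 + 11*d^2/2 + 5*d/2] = 3*d^2 + 11*d + 5/2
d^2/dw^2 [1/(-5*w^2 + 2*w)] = 2*(5*w*(5*w - 2) - 4*(5*w - 1)^2)/(w^3*(5*w - 2)^3)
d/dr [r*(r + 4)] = 2*r + 4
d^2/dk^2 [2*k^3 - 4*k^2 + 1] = 12*k - 8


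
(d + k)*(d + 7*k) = d^2 + 8*d*k + 7*k^2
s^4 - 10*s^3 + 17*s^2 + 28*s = s*(s - 7)*(s - 4)*(s + 1)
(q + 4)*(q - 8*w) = q^2 - 8*q*w + 4*q - 32*w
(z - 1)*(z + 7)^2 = z^3 + 13*z^2 + 35*z - 49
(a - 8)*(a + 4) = a^2 - 4*a - 32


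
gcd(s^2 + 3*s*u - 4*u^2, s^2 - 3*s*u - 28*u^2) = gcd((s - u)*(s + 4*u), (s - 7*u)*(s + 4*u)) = s + 4*u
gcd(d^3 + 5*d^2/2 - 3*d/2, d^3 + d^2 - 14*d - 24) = d + 3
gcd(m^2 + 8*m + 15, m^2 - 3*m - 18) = m + 3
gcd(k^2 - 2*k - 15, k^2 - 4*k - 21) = k + 3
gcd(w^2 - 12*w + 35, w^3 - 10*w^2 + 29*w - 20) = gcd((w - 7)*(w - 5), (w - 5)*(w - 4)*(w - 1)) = w - 5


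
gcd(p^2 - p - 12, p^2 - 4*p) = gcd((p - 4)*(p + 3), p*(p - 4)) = p - 4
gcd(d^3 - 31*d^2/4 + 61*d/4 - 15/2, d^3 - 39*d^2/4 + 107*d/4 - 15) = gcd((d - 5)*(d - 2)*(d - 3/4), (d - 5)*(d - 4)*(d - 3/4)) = d^2 - 23*d/4 + 15/4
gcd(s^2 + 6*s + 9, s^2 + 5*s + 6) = s + 3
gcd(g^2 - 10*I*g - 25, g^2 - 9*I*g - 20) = g - 5*I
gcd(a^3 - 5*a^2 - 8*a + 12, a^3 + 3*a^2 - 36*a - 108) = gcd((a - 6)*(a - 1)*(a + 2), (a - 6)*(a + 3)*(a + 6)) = a - 6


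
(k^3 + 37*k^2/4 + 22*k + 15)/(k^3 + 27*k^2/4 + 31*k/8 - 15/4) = 2*(k + 2)/(2*k - 1)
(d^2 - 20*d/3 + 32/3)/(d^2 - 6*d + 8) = (d - 8/3)/(d - 2)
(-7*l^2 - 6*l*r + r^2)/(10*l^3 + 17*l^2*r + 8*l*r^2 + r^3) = (-7*l + r)/(10*l^2 + 7*l*r + r^2)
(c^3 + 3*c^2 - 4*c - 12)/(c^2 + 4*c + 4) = (c^2 + c - 6)/(c + 2)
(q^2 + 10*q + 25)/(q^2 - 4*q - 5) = (q^2 + 10*q + 25)/(q^2 - 4*q - 5)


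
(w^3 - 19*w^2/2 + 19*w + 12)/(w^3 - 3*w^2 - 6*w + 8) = (w^2 - 11*w/2 - 3)/(w^2 + w - 2)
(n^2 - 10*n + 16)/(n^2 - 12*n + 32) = (n - 2)/(n - 4)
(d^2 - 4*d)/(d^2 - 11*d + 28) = d/(d - 7)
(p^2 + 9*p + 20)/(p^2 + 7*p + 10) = (p + 4)/(p + 2)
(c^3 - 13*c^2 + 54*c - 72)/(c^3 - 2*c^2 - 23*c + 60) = (c - 6)/(c + 5)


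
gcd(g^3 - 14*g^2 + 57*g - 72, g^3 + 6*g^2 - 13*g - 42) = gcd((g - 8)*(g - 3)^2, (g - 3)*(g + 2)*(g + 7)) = g - 3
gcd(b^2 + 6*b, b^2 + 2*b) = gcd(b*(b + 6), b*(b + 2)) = b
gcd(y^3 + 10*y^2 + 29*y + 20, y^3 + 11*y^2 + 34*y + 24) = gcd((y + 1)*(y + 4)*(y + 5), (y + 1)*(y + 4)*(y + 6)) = y^2 + 5*y + 4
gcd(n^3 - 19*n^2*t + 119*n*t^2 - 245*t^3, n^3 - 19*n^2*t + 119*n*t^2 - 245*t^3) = -n^3 + 19*n^2*t - 119*n*t^2 + 245*t^3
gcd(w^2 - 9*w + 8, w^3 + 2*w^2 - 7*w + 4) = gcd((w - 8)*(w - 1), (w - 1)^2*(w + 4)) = w - 1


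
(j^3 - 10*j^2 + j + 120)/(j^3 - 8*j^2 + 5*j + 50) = (j^2 - 5*j - 24)/(j^2 - 3*j - 10)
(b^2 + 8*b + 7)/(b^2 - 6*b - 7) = (b + 7)/(b - 7)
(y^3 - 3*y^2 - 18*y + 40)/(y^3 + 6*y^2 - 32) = (y - 5)/(y + 4)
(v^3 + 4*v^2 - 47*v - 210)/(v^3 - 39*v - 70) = (v + 6)/(v + 2)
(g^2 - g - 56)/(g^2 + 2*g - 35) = (g - 8)/(g - 5)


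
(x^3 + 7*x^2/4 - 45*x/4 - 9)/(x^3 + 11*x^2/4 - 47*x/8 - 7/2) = 2*(4*x^2 - 9*x - 9)/(8*x^2 - 10*x - 7)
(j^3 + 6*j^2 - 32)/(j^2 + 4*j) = j + 2 - 8/j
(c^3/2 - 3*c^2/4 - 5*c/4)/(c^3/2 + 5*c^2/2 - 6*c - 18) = c*(2*c^2 - 3*c - 5)/(2*(c^3 + 5*c^2 - 12*c - 36))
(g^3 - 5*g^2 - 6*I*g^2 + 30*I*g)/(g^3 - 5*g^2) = (g - 6*I)/g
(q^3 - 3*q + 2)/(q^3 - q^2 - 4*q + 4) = (q - 1)/(q - 2)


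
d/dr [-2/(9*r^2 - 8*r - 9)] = 4*(9*r - 4)/(-9*r^2 + 8*r + 9)^2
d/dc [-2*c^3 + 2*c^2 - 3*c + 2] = -6*c^2 + 4*c - 3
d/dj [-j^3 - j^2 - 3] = j*(-3*j - 2)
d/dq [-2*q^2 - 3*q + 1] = -4*q - 3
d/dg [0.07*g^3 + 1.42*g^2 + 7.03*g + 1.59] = 0.21*g^2 + 2.84*g + 7.03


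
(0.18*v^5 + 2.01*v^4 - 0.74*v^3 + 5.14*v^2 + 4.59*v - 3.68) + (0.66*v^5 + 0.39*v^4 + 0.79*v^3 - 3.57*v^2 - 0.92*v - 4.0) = 0.84*v^5 + 2.4*v^4 + 0.05*v^3 + 1.57*v^2 + 3.67*v - 7.68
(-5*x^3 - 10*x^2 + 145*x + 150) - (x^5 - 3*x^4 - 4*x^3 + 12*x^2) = -x^5 + 3*x^4 - x^3 - 22*x^2 + 145*x + 150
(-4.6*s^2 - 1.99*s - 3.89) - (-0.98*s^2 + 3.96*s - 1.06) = -3.62*s^2 - 5.95*s - 2.83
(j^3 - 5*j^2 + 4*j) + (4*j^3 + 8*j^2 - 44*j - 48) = 5*j^3 + 3*j^2 - 40*j - 48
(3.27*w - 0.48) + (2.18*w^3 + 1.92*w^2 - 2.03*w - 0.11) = 2.18*w^3 + 1.92*w^2 + 1.24*w - 0.59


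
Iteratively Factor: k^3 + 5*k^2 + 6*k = (k + 3)*(k^2 + 2*k) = (k + 2)*(k + 3)*(k)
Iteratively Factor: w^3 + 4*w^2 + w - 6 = (w + 2)*(w^2 + 2*w - 3) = (w + 2)*(w + 3)*(w - 1)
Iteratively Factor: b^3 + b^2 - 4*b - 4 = (b + 2)*(b^2 - b - 2) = (b - 2)*(b + 2)*(b + 1)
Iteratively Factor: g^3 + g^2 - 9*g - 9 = (g + 1)*(g^2 - 9) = (g - 3)*(g + 1)*(g + 3)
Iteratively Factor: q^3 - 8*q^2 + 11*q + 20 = (q - 5)*(q^2 - 3*q - 4) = (q - 5)*(q + 1)*(q - 4)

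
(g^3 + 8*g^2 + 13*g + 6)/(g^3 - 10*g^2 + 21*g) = (g^3 + 8*g^2 + 13*g + 6)/(g*(g^2 - 10*g + 21))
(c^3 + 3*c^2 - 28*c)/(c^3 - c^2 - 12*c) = (c + 7)/(c + 3)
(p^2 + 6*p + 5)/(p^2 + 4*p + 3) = (p + 5)/(p + 3)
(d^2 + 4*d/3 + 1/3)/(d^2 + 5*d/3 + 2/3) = (3*d + 1)/(3*d + 2)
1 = 1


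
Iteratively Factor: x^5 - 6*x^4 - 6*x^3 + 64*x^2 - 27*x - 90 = (x + 1)*(x^4 - 7*x^3 + x^2 + 63*x - 90) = (x + 1)*(x + 3)*(x^3 - 10*x^2 + 31*x - 30) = (x - 2)*(x + 1)*(x + 3)*(x^2 - 8*x + 15) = (x - 5)*(x - 2)*(x + 1)*(x + 3)*(x - 3)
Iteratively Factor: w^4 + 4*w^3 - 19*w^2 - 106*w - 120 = (w + 3)*(w^3 + w^2 - 22*w - 40) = (w - 5)*(w + 3)*(w^2 + 6*w + 8) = (w - 5)*(w + 2)*(w + 3)*(w + 4)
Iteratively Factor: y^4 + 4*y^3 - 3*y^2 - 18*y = (y)*(y^3 + 4*y^2 - 3*y - 18) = y*(y + 3)*(y^2 + y - 6) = y*(y - 2)*(y + 3)*(y + 3)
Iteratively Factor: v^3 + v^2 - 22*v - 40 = (v - 5)*(v^2 + 6*v + 8) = (v - 5)*(v + 2)*(v + 4)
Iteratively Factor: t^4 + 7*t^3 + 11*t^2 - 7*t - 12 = (t - 1)*(t^3 + 8*t^2 + 19*t + 12) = (t - 1)*(t + 4)*(t^2 + 4*t + 3) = (t - 1)*(t + 1)*(t + 4)*(t + 3)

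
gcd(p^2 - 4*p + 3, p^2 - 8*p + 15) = p - 3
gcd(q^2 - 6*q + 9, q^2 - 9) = q - 3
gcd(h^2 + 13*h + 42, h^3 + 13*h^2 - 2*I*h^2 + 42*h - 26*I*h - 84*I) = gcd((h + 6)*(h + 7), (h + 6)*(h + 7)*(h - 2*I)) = h^2 + 13*h + 42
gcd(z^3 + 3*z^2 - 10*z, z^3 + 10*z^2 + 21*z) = z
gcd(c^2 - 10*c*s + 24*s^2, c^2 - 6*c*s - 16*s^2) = 1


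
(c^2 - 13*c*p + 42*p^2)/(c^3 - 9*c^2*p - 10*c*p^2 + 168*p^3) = 1/(c + 4*p)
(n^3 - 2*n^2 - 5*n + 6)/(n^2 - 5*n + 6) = (n^2 + n - 2)/(n - 2)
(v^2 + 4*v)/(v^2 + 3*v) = (v + 4)/(v + 3)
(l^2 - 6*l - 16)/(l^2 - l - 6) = (l - 8)/(l - 3)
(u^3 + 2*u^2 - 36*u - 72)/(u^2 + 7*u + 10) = (u^2 - 36)/(u + 5)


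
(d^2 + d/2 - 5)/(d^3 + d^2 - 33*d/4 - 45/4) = 2*(d - 2)/(2*d^2 - 3*d - 9)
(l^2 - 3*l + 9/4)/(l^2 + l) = (l^2 - 3*l + 9/4)/(l*(l + 1))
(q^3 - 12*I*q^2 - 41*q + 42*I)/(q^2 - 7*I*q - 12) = (q^2 - 9*I*q - 14)/(q - 4*I)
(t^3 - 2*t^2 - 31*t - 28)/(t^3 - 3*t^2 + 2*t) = (t^3 - 2*t^2 - 31*t - 28)/(t*(t^2 - 3*t + 2))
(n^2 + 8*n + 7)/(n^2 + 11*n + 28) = (n + 1)/(n + 4)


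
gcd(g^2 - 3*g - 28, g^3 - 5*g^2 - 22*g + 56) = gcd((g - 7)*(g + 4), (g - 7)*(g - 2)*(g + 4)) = g^2 - 3*g - 28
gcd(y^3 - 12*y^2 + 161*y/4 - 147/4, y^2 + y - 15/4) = y - 3/2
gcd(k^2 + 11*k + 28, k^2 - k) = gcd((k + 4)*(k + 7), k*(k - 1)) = 1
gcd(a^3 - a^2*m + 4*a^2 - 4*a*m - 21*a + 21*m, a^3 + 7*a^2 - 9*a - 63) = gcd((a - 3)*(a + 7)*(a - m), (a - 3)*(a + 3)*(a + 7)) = a^2 + 4*a - 21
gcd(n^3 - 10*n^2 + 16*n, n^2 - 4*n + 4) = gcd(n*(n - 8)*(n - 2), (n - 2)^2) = n - 2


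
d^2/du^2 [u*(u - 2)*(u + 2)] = 6*u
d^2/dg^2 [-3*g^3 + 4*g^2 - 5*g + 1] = 8 - 18*g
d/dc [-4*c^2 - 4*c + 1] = -8*c - 4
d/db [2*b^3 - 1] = 6*b^2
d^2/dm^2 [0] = 0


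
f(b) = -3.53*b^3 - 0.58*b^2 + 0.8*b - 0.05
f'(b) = -10.59*b^2 - 1.16*b + 0.8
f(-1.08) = 2.86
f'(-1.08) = -10.30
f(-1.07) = 2.75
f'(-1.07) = -10.08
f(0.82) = -1.73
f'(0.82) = -7.27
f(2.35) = -47.18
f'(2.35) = -60.41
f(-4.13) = 235.42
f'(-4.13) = -175.04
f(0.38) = -0.02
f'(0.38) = -1.17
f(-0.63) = 0.10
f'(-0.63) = -2.67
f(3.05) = -103.16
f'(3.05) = -101.25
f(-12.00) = 6006.67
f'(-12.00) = -1510.24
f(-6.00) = 736.75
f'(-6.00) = -373.48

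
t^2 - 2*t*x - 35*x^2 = (t - 7*x)*(t + 5*x)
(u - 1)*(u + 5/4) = u^2 + u/4 - 5/4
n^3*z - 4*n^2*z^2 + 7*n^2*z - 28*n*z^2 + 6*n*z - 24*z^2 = (n + 6)*(n - 4*z)*(n*z + z)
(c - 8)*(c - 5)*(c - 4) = c^3 - 17*c^2 + 92*c - 160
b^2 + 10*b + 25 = (b + 5)^2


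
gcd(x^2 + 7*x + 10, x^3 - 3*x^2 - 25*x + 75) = x + 5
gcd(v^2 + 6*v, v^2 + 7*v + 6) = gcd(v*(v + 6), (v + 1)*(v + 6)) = v + 6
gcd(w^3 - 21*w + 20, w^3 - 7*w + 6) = w - 1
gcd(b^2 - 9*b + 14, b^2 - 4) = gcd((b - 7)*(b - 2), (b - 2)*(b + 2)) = b - 2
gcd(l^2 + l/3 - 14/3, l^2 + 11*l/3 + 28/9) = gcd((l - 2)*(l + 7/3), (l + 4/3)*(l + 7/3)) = l + 7/3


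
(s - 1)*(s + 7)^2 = s^3 + 13*s^2 + 35*s - 49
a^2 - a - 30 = (a - 6)*(a + 5)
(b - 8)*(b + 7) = b^2 - b - 56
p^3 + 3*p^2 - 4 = (p - 1)*(p + 2)^2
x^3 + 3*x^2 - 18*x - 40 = (x - 4)*(x + 2)*(x + 5)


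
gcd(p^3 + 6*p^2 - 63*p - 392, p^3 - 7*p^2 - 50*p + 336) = p^2 - p - 56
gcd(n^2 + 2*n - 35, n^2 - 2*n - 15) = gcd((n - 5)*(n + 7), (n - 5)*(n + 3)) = n - 5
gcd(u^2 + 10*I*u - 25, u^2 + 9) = 1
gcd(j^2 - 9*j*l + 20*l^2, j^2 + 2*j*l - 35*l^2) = j - 5*l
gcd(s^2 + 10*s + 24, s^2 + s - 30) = s + 6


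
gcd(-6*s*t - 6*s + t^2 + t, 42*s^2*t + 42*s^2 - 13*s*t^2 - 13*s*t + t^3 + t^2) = 6*s*t + 6*s - t^2 - t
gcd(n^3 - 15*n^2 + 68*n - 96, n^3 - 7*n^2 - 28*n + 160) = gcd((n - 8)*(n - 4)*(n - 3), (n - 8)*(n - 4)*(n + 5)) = n^2 - 12*n + 32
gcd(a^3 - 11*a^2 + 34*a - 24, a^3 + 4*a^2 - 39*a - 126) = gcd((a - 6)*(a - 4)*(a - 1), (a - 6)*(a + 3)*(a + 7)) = a - 6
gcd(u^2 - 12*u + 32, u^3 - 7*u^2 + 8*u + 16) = u - 4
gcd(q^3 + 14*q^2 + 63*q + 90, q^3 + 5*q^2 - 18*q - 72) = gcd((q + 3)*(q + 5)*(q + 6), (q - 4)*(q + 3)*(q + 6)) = q^2 + 9*q + 18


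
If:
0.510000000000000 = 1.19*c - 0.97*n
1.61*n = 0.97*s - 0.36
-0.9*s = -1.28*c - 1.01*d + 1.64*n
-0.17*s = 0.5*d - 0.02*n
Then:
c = 0.46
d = -0.14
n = 0.03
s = 0.43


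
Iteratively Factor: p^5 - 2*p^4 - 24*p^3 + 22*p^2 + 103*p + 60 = (p - 3)*(p^4 + p^3 - 21*p^2 - 41*p - 20) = (p - 5)*(p - 3)*(p^3 + 6*p^2 + 9*p + 4) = (p - 5)*(p - 3)*(p + 1)*(p^2 + 5*p + 4) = (p - 5)*(p - 3)*(p + 1)*(p + 4)*(p + 1)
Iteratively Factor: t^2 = (t)*(t)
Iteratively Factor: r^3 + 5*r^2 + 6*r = (r + 3)*(r^2 + 2*r) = (r + 2)*(r + 3)*(r)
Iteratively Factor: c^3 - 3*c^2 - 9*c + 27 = (c - 3)*(c^2 - 9) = (c - 3)*(c + 3)*(c - 3)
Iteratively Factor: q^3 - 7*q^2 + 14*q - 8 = (q - 4)*(q^2 - 3*q + 2) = (q - 4)*(q - 1)*(q - 2)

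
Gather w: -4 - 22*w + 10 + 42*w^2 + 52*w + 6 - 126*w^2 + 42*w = -84*w^2 + 72*w + 12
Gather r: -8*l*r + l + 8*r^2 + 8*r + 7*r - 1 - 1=l + 8*r^2 + r*(15 - 8*l) - 2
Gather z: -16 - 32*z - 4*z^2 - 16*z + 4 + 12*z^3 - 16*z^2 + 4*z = 12*z^3 - 20*z^2 - 44*z - 12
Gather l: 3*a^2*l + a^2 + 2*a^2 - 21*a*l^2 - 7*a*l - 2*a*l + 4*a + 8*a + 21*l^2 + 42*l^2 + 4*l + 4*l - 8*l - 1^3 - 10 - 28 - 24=3*a^2 + 12*a + l^2*(63 - 21*a) + l*(3*a^2 - 9*a) - 63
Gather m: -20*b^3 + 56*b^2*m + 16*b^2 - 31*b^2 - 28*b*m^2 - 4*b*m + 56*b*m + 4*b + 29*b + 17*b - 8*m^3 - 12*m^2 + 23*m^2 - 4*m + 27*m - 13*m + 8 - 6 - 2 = -20*b^3 - 15*b^2 + 50*b - 8*m^3 + m^2*(11 - 28*b) + m*(56*b^2 + 52*b + 10)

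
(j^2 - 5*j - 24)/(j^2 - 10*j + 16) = (j + 3)/(j - 2)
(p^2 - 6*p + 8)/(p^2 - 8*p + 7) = (p^2 - 6*p + 8)/(p^2 - 8*p + 7)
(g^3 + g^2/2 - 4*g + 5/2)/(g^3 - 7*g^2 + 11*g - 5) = (g + 5/2)/(g - 5)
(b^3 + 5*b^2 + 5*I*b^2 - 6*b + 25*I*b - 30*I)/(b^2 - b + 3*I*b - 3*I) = (b^2 + b*(6 + 5*I) + 30*I)/(b + 3*I)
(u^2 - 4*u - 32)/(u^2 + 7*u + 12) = (u - 8)/(u + 3)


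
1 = 1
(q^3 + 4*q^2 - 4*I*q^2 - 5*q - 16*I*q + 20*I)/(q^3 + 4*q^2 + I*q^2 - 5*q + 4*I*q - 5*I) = (q - 4*I)/(q + I)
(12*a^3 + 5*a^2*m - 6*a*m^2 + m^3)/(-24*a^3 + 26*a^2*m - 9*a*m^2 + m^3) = (-a - m)/(2*a - m)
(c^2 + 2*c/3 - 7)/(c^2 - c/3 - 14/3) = (c + 3)/(c + 2)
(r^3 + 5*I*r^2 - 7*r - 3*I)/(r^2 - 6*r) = (r^3 + 5*I*r^2 - 7*r - 3*I)/(r*(r - 6))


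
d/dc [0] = 0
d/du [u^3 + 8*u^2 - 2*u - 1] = 3*u^2 + 16*u - 2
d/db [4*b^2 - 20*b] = 8*b - 20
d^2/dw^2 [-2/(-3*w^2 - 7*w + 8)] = 4*(-9*w^2 - 21*w + (6*w + 7)^2 + 24)/(3*w^2 + 7*w - 8)^3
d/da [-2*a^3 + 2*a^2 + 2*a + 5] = -6*a^2 + 4*a + 2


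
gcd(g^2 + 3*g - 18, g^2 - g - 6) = g - 3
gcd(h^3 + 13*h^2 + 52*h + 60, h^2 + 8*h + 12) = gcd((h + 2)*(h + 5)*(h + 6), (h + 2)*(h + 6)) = h^2 + 8*h + 12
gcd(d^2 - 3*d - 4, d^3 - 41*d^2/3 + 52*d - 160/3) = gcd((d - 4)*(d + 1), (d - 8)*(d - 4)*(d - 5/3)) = d - 4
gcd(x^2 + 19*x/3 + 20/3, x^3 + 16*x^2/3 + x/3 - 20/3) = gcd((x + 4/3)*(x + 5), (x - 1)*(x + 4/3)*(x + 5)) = x^2 + 19*x/3 + 20/3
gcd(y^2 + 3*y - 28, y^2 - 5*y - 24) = 1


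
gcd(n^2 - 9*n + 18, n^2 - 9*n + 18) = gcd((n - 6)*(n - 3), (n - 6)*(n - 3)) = n^2 - 9*n + 18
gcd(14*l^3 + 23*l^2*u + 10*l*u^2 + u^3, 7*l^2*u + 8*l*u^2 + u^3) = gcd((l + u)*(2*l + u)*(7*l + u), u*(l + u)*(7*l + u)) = 7*l^2 + 8*l*u + u^2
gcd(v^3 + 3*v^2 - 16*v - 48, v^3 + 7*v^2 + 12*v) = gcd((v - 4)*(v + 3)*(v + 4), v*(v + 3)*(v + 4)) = v^2 + 7*v + 12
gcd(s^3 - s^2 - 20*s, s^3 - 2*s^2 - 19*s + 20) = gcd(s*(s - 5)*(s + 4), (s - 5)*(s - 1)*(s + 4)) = s^2 - s - 20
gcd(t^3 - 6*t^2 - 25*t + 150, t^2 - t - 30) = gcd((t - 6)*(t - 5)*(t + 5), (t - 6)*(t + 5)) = t^2 - t - 30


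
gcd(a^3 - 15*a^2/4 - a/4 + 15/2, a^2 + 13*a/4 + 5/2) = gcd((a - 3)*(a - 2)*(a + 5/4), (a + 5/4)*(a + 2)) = a + 5/4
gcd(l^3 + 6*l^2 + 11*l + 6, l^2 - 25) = 1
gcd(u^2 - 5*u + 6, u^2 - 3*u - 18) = 1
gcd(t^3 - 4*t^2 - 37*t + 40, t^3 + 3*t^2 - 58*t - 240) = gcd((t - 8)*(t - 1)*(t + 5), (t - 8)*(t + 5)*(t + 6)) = t^2 - 3*t - 40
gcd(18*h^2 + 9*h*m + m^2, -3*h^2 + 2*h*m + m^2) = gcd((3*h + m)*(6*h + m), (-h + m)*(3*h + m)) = 3*h + m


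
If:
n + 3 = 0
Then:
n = -3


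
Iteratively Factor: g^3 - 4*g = (g + 2)*(g^2 - 2*g) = (g - 2)*(g + 2)*(g)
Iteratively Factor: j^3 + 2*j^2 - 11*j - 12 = (j + 1)*(j^2 + j - 12) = (j - 3)*(j + 1)*(j + 4)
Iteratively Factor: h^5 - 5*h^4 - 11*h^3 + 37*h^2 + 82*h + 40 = (h - 4)*(h^4 - h^3 - 15*h^2 - 23*h - 10) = (h - 5)*(h - 4)*(h^3 + 4*h^2 + 5*h + 2) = (h - 5)*(h - 4)*(h + 1)*(h^2 + 3*h + 2) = (h - 5)*(h - 4)*(h + 1)*(h + 2)*(h + 1)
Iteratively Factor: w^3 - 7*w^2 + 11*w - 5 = (w - 5)*(w^2 - 2*w + 1) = (w - 5)*(w - 1)*(w - 1)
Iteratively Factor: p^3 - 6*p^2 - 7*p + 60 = (p + 3)*(p^2 - 9*p + 20) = (p - 4)*(p + 3)*(p - 5)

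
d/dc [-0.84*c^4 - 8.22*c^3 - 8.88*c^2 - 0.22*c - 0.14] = -3.36*c^3 - 24.66*c^2 - 17.76*c - 0.22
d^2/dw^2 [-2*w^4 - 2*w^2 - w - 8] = -24*w^2 - 4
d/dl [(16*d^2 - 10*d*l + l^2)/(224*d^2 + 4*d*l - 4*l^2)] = -9*d/(196*d^2 + 56*d*l + 4*l^2)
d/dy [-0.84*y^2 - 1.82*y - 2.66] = -1.68*y - 1.82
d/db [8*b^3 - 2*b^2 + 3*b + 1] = 24*b^2 - 4*b + 3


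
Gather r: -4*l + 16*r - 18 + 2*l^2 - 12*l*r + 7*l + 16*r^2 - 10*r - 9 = 2*l^2 + 3*l + 16*r^2 + r*(6 - 12*l) - 27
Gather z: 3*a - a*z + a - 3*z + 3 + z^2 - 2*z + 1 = 4*a + z^2 + z*(-a - 5) + 4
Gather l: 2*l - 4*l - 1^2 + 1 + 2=2 - 2*l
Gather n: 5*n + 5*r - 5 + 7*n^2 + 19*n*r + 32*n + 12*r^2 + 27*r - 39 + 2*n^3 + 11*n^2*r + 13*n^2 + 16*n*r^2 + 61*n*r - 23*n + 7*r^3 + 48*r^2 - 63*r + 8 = 2*n^3 + n^2*(11*r + 20) + n*(16*r^2 + 80*r + 14) + 7*r^3 + 60*r^2 - 31*r - 36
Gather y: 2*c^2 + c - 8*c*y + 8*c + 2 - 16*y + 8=2*c^2 + 9*c + y*(-8*c - 16) + 10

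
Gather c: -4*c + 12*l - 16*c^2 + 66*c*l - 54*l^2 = -16*c^2 + c*(66*l - 4) - 54*l^2 + 12*l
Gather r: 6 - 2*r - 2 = 4 - 2*r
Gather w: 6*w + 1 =6*w + 1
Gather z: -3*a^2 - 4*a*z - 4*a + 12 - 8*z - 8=-3*a^2 - 4*a + z*(-4*a - 8) + 4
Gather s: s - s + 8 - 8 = 0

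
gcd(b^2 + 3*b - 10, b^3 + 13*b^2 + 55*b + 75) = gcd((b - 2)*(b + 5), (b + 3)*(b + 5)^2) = b + 5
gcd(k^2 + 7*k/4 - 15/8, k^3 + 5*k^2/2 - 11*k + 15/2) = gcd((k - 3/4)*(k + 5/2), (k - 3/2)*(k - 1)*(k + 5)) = 1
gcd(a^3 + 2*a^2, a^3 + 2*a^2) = a^3 + 2*a^2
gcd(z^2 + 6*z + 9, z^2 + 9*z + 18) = z + 3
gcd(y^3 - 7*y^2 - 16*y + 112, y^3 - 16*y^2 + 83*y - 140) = y^2 - 11*y + 28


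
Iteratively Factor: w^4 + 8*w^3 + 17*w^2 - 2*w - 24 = (w + 3)*(w^3 + 5*w^2 + 2*w - 8) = (w + 2)*(w + 3)*(w^2 + 3*w - 4) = (w - 1)*(w + 2)*(w + 3)*(w + 4)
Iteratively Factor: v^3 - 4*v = (v + 2)*(v^2 - 2*v) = v*(v + 2)*(v - 2)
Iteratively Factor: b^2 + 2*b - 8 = (b - 2)*(b + 4)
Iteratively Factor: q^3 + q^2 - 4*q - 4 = (q + 2)*(q^2 - q - 2) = (q + 1)*(q + 2)*(q - 2)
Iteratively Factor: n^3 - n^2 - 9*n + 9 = (n + 3)*(n^2 - 4*n + 3) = (n - 1)*(n + 3)*(n - 3)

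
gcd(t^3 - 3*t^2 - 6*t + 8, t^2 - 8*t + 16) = t - 4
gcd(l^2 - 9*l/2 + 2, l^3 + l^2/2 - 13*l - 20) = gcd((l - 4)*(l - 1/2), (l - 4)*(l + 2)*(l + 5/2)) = l - 4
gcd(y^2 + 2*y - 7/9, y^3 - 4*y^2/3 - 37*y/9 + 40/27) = y - 1/3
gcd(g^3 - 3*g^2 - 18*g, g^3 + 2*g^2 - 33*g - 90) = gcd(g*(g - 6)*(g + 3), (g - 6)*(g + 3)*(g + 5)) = g^2 - 3*g - 18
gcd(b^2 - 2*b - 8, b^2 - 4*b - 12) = b + 2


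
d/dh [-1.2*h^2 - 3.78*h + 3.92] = -2.4*h - 3.78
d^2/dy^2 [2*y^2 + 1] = 4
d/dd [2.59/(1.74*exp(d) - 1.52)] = -4.5066*exp(d)/(1.74*exp(d) - 1.52)^2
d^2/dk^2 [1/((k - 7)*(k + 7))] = 2*(3*k^2 + 49)/(k^6 - 147*k^4 + 7203*k^2 - 117649)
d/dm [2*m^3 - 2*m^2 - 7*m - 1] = 6*m^2 - 4*m - 7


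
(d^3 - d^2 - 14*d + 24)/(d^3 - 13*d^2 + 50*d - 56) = (d^2 + d - 12)/(d^2 - 11*d + 28)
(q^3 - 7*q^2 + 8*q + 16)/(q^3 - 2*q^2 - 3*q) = (q^2 - 8*q + 16)/(q*(q - 3))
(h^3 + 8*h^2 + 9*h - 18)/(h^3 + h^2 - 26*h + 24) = (h + 3)/(h - 4)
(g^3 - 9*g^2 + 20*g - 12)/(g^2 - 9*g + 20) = (g^3 - 9*g^2 + 20*g - 12)/(g^2 - 9*g + 20)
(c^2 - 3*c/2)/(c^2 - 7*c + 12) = c*(2*c - 3)/(2*(c^2 - 7*c + 12))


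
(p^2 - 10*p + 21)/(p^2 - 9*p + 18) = (p - 7)/(p - 6)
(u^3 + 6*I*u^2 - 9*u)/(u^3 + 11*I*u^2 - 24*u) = (u + 3*I)/(u + 8*I)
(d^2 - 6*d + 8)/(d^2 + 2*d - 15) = (d^2 - 6*d + 8)/(d^2 + 2*d - 15)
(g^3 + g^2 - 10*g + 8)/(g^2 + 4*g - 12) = (g^2 + 3*g - 4)/(g + 6)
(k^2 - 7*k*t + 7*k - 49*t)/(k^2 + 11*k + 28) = (k - 7*t)/(k + 4)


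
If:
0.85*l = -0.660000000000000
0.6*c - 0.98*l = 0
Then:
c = -1.27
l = -0.78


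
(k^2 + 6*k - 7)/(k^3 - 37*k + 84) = (k - 1)/(k^2 - 7*k + 12)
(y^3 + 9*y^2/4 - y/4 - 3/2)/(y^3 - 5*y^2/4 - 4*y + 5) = (4*y^2 + y - 3)/(4*y^2 - 13*y + 10)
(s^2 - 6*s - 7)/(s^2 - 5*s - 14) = (s + 1)/(s + 2)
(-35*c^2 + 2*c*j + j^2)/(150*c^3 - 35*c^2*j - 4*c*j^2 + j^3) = (-7*c - j)/(30*c^2 - c*j - j^2)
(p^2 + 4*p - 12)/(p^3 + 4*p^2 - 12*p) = 1/p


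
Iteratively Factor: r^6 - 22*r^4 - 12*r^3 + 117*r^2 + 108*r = (r + 3)*(r^5 - 3*r^4 - 13*r^3 + 27*r^2 + 36*r) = r*(r + 3)*(r^4 - 3*r^3 - 13*r^2 + 27*r + 36) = r*(r - 4)*(r + 3)*(r^3 + r^2 - 9*r - 9) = r*(r - 4)*(r - 3)*(r + 3)*(r^2 + 4*r + 3) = r*(r - 4)*(r - 3)*(r + 1)*(r + 3)*(r + 3)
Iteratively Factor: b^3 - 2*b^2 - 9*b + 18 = (b - 2)*(b^2 - 9) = (b - 2)*(b + 3)*(b - 3)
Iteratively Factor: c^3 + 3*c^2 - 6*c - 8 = (c + 4)*(c^2 - c - 2) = (c - 2)*(c + 4)*(c + 1)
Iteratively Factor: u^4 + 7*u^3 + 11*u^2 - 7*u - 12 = (u + 4)*(u^3 + 3*u^2 - u - 3) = (u + 3)*(u + 4)*(u^2 - 1) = (u + 1)*(u + 3)*(u + 4)*(u - 1)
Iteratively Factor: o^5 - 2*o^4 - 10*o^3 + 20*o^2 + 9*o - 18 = (o - 1)*(o^4 - o^3 - 11*o^2 + 9*o + 18) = (o - 1)*(o + 3)*(o^3 - 4*o^2 + o + 6) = (o - 1)*(o + 1)*(o + 3)*(o^2 - 5*o + 6) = (o - 2)*(o - 1)*(o + 1)*(o + 3)*(o - 3)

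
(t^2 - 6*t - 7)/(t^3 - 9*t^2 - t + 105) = (t + 1)/(t^2 - 2*t - 15)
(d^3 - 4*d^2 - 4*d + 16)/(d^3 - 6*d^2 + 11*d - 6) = (d^2 - 2*d - 8)/(d^2 - 4*d + 3)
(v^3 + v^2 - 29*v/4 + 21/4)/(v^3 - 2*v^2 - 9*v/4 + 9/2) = (2*v^2 + 5*v - 7)/(2*v^2 - v - 6)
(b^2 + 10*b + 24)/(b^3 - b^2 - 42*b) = (b + 4)/(b*(b - 7))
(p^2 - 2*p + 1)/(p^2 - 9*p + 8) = (p - 1)/(p - 8)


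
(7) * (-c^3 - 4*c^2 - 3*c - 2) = -7*c^3 - 28*c^2 - 21*c - 14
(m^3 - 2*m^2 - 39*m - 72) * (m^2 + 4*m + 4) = m^5 + 2*m^4 - 43*m^3 - 236*m^2 - 444*m - 288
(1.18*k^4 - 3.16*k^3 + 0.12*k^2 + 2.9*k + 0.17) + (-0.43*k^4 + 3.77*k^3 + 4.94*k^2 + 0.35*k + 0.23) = 0.75*k^4 + 0.61*k^3 + 5.06*k^2 + 3.25*k + 0.4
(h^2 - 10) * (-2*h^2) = -2*h^4 + 20*h^2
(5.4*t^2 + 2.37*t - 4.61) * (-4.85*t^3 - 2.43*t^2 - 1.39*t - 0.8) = -26.19*t^5 - 24.6165*t^4 + 9.0934*t^3 + 3.588*t^2 + 4.5119*t + 3.688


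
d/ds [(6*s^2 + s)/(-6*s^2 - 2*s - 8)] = (-3*s^2 - 48*s - 4)/(2*(9*s^4 + 6*s^3 + 25*s^2 + 8*s + 16))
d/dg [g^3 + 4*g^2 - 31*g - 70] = 3*g^2 + 8*g - 31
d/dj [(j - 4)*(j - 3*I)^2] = (j - 3*I)*(3*j - 8 - 3*I)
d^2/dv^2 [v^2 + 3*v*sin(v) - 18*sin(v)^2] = -3*v*sin(v) + 72*sin(v)^2 + 6*cos(v) - 34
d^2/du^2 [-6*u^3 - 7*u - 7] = -36*u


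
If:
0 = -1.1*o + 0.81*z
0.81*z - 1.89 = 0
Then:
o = 1.72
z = 2.33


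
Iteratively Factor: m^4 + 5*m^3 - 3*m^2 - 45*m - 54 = (m + 3)*(m^3 + 2*m^2 - 9*m - 18) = (m - 3)*(m + 3)*(m^2 + 5*m + 6) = (m - 3)*(m + 3)^2*(m + 2)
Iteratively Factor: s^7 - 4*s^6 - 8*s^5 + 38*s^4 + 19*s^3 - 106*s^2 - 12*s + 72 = (s - 3)*(s^6 - s^5 - 11*s^4 + 5*s^3 + 34*s^2 - 4*s - 24) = (s - 3)^2*(s^5 + 2*s^4 - 5*s^3 - 10*s^2 + 4*s + 8) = (s - 3)^2*(s - 1)*(s^4 + 3*s^3 - 2*s^2 - 12*s - 8) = (s - 3)^2*(s - 1)*(s + 2)*(s^3 + s^2 - 4*s - 4) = (s - 3)^2*(s - 2)*(s - 1)*(s + 2)*(s^2 + 3*s + 2) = (s - 3)^2*(s - 2)*(s - 1)*(s + 1)*(s + 2)*(s + 2)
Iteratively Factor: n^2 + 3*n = (n + 3)*(n)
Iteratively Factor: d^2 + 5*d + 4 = (d + 4)*(d + 1)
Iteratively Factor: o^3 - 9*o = (o)*(o^2 - 9) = o*(o - 3)*(o + 3)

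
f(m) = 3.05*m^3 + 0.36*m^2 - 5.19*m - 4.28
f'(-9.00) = 729.48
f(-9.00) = -2151.86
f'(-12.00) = 1303.77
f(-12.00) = -5160.56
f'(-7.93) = 564.50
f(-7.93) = -1461.45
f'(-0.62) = -2.12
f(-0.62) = -1.65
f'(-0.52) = -3.09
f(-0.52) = -1.91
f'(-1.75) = 21.57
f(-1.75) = -10.44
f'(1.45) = 15.09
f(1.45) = -1.75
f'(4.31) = 167.88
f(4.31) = 224.23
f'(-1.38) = 11.24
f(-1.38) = -4.45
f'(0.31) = -4.09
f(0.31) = -5.76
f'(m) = 9.15*m^2 + 0.72*m - 5.19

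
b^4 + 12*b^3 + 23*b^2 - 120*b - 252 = (b - 3)*(b + 2)*(b + 6)*(b + 7)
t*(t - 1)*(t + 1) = t^3 - t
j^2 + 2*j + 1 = (j + 1)^2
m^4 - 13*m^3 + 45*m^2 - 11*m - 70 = (m - 7)*(m - 5)*(m - 2)*(m + 1)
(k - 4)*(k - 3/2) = k^2 - 11*k/2 + 6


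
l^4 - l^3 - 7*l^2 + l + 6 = (l - 3)*(l - 1)*(l + 1)*(l + 2)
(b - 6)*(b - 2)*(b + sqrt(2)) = b^3 - 8*b^2 + sqrt(2)*b^2 - 8*sqrt(2)*b + 12*b + 12*sqrt(2)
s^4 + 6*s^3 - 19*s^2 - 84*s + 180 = (s - 3)*(s - 2)*(s + 5)*(s + 6)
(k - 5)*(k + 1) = k^2 - 4*k - 5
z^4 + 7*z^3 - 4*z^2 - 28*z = z*(z - 2)*(z + 2)*(z + 7)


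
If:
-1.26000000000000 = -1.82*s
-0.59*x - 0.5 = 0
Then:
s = 0.69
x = -0.85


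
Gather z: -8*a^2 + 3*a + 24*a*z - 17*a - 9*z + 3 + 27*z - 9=-8*a^2 - 14*a + z*(24*a + 18) - 6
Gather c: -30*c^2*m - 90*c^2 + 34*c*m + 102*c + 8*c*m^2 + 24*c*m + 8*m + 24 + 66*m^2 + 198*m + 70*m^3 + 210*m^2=c^2*(-30*m - 90) + c*(8*m^2 + 58*m + 102) + 70*m^3 + 276*m^2 + 206*m + 24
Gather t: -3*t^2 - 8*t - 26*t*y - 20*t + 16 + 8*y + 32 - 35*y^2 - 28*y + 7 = -3*t^2 + t*(-26*y - 28) - 35*y^2 - 20*y + 55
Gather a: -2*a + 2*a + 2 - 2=0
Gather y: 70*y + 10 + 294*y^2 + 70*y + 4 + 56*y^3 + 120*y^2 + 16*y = 56*y^3 + 414*y^2 + 156*y + 14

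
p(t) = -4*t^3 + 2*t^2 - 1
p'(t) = -12*t^2 + 4*t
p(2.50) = -51.00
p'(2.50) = -65.00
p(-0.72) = 1.53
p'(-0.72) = -9.10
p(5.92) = -760.81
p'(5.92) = -396.88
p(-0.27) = -0.78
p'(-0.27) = -1.95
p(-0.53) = 0.16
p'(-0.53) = -5.49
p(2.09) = -28.78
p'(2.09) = -44.06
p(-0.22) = -0.86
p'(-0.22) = -1.46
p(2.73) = -67.48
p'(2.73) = -78.51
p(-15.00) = 13949.00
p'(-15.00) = -2760.00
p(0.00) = -1.00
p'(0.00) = 0.00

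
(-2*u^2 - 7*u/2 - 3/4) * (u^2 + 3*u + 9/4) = -2*u^4 - 19*u^3/2 - 63*u^2/4 - 81*u/8 - 27/16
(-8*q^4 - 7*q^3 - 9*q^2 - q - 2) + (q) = -8*q^4 - 7*q^3 - 9*q^2 - 2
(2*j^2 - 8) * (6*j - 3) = 12*j^3 - 6*j^2 - 48*j + 24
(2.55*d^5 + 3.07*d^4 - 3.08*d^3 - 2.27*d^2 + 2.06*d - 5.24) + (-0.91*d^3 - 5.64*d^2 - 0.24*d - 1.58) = 2.55*d^5 + 3.07*d^4 - 3.99*d^3 - 7.91*d^2 + 1.82*d - 6.82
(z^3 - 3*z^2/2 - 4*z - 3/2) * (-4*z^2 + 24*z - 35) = -4*z^5 + 30*z^4 - 55*z^3 - 75*z^2/2 + 104*z + 105/2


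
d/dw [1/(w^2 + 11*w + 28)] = (-2*w - 11)/(w^2 + 11*w + 28)^2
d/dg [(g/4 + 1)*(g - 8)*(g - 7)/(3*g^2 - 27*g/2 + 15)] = (2*g^4 - 18*g^3 + 137*g^2 - 1116*g + 1976)/(6*(4*g^4 - 36*g^3 + 121*g^2 - 180*g + 100))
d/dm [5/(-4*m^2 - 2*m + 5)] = 10*(4*m + 1)/(4*m^2 + 2*m - 5)^2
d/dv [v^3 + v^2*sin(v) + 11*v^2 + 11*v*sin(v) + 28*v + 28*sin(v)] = v^2*cos(v) + 3*v^2 + 2*v*sin(v) + 11*v*cos(v) + 22*v + 11*sin(v) + 28*cos(v) + 28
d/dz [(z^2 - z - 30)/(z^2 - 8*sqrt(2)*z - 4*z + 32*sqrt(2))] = ((2*z - 1)*(z^2 - 8*sqrt(2)*z - 4*z + 32*sqrt(2)) - 2*(-z + 2 + 4*sqrt(2))*(-z^2 + z + 30))/(z^2 - 8*sqrt(2)*z - 4*z + 32*sqrt(2))^2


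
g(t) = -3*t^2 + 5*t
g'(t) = 5 - 6*t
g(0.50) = 1.75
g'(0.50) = 2.00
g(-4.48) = -82.61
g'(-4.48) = 31.88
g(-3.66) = -58.49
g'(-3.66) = 26.96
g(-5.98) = -137.18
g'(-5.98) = 40.88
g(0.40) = 1.52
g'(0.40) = 2.60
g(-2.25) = -26.44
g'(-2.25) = 18.50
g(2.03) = -2.21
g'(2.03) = -7.18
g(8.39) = -169.23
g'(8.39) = -45.34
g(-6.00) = -138.00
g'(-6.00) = 41.00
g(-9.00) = -288.00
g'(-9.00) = 59.00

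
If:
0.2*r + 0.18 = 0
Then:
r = -0.90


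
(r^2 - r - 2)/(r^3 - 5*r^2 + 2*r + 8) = 1/(r - 4)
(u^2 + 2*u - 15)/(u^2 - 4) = (u^2 + 2*u - 15)/(u^2 - 4)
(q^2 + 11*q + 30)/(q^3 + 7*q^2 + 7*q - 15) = (q + 6)/(q^2 + 2*q - 3)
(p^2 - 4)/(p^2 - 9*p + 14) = (p + 2)/(p - 7)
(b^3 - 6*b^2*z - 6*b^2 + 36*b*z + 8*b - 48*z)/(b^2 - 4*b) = b - 6*z - 2 + 12*z/b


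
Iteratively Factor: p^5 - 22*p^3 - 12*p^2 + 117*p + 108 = (p + 3)*(p^4 - 3*p^3 - 13*p^2 + 27*p + 36) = (p - 3)*(p + 3)*(p^3 - 13*p - 12) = (p - 3)*(p + 1)*(p + 3)*(p^2 - p - 12) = (p - 4)*(p - 3)*(p + 1)*(p + 3)*(p + 3)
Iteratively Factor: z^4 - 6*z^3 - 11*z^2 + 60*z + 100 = (z - 5)*(z^3 - z^2 - 16*z - 20) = (z - 5)*(z + 2)*(z^2 - 3*z - 10) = (z - 5)*(z + 2)^2*(z - 5)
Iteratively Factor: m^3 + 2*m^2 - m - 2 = (m + 1)*(m^2 + m - 2) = (m - 1)*(m + 1)*(m + 2)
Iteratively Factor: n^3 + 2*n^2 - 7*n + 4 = (n + 4)*(n^2 - 2*n + 1) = (n - 1)*(n + 4)*(n - 1)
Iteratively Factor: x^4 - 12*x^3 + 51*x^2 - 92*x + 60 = (x - 2)*(x^3 - 10*x^2 + 31*x - 30) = (x - 2)^2*(x^2 - 8*x + 15) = (x - 5)*(x - 2)^2*(x - 3)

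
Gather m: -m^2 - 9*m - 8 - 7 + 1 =-m^2 - 9*m - 14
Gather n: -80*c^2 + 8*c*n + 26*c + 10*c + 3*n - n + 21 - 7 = -80*c^2 + 36*c + n*(8*c + 2) + 14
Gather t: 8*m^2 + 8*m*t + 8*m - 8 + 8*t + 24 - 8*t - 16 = 8*m^2 + 8*m*t + 8*m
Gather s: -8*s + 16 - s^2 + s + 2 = -s^2 - 7*s + 18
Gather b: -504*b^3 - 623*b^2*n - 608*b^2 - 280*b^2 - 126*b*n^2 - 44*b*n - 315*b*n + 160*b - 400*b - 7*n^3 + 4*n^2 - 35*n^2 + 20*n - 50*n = -504*b^3 + b^2*(-623*n - 888) + b*(-126*n^2 - 359*n - 240) - 7*n^3 - 31*n^2 - 30*n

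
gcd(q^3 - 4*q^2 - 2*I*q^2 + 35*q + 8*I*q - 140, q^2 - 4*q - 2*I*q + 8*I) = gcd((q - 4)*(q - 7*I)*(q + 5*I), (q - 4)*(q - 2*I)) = q - 4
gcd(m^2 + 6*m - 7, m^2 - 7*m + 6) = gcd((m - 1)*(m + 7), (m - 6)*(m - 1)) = m - 1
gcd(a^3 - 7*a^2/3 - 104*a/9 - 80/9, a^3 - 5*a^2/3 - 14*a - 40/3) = a^2 - 11*a/3 - 20/3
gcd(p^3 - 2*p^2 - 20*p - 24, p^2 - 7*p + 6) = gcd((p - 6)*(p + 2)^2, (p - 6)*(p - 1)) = p - 6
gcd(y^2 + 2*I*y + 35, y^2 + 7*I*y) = y + 7*I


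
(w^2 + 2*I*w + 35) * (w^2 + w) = w^4 + w^3 + 2*I*w^3 + 35*w^2 + 2*I*w^2 + 35*w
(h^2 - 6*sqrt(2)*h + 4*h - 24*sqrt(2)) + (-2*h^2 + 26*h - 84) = -h^2 - 6*sqrt(2)*h + 30*h - 84 - 24*sqrt(2)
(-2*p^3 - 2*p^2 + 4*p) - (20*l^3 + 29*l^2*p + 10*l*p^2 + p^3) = -20*l^3 - 29*l^2*p - 10*l*p^2 - 3*p^3 - 2*p^2 + 4*p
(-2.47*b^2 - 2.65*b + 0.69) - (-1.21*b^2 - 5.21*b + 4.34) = -1.26*b^2 + 2.56*b - 3.65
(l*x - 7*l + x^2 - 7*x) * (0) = 0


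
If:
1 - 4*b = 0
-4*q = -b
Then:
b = 1/4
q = 1/16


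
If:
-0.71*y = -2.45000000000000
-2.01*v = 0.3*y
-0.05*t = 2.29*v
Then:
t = 23.59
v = -0.52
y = 3.45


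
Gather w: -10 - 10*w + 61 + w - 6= 45 - 9*w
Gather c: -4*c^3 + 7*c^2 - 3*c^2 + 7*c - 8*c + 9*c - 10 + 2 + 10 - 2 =-4*c^3 + 4*c^2 + 8*c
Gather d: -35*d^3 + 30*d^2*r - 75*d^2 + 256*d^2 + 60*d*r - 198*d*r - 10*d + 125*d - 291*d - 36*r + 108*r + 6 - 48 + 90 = -35*d^3 + d^2*(30*r + 181) + d*(-138*r - 176) + 72*r + 48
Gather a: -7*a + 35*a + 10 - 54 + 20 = 28*a - 24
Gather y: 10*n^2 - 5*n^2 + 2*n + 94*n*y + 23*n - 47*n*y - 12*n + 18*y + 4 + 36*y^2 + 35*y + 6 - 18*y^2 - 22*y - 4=5*n^2 + 13*n + 18*y^2 + y*(47*n + 31) + 6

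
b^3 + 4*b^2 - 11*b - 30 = (b - 3)*(b + 2)*(b + 5)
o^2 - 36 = (o - 6)*(o + 6)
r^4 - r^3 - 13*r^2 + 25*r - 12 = (r - 3)*(r - 1)^2*(r + 4)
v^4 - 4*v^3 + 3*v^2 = v^2*(v - 3)*(v - 1)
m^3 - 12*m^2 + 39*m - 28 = (m - 7)*(m - 4)*(m - 1)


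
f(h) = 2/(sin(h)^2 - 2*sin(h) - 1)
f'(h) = 2*(-2*sin(h)*cos(h) + 2*cos(h))/(sin(h)^2 - 2*sin(h) - 1)^2 = 4*(1 - sin(h))*cos(h)/(2*sin(h) + cos(h)^2)^2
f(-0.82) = 2.01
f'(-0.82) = 4.75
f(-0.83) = 1.96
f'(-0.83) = 4.51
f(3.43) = -5.71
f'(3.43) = -40.15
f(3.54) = -27.18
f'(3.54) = -944.82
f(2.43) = -1.06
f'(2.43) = -0.30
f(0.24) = -1.41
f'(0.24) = 1.47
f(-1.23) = 1.13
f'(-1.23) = 0.83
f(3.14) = -1.99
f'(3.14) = -3.97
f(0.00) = -2.00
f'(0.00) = 4.00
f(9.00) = -1.21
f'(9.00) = -0.78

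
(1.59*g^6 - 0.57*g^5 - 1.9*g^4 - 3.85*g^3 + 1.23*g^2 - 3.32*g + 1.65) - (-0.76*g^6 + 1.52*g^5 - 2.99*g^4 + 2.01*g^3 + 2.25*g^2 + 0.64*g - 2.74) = 2.35*g^6 - 2.09*g^5 + 1.09*g^4 - 5.86*g^3 - 1.02*g^2 - 3.96*g + 4.39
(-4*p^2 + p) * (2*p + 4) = -8*p^3 - 14*p^2 + 4*p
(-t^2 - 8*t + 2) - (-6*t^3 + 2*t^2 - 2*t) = 6*t^3 - 3*t^2 - 6*t + 2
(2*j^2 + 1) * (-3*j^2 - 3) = -6*j^4 - 9*j^2 - 3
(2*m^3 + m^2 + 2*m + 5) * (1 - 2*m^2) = -4*m^5 - 2*m^4 - 2*m^3 - 9*m^2 + 2*m + 5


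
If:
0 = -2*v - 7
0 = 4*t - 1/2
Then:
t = 1/8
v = -7/2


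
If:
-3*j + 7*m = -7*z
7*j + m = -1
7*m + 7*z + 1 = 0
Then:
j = -1/3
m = 4/3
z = -31/21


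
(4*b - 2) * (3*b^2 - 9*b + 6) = 12*b^3 - 42*b^2 + 42*b - 12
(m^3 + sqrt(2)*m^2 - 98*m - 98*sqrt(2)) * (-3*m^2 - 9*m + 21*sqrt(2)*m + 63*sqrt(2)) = -3*m^5 - 9*m^4 + 18*sqrt(2)*m^4 + 54*sqrt(2)*m^3 + 336*m^3 - 1764*sqrt(2)*m^2 + 1008*m^2 - 5292*sqrt(2)*m - 4116*m - 12348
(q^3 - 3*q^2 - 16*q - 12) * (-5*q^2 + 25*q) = -5*q^5 + 40*q^4 + 5*q^3 - 340*q^2 - 300*q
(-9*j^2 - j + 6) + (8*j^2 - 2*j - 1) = -j^2 - 3*j + 5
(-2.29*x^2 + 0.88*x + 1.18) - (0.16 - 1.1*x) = -2.29*x^2 + 1.98*x + 1.02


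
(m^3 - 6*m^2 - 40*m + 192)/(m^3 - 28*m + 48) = (m - 8)/(m - 2)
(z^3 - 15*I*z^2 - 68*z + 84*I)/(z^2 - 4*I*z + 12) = (z^2 - 9*I*z - 14)/(z + 2*I)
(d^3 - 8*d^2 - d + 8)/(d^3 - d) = (d - 8)/d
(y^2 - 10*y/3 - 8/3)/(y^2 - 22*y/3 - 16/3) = (y - 4)/(y - 8)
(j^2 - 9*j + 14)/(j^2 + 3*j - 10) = (j - 7)/(j + 5)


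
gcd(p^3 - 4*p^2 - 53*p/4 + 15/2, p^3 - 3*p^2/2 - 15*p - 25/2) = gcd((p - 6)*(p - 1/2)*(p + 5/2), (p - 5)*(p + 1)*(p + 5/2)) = p + 5/2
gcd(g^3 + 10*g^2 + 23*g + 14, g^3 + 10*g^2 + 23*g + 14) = g^3 + 10*g^2 + 23*g + 14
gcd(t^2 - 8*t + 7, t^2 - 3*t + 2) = t - 1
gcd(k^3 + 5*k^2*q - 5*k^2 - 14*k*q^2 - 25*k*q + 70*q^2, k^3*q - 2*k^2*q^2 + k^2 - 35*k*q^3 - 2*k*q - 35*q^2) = 1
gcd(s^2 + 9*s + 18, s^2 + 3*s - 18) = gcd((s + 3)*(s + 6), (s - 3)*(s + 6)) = s + 6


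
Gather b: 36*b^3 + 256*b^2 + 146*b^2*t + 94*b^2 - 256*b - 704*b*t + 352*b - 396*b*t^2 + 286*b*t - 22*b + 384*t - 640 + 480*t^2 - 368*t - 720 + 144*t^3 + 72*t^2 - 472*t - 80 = 36*b^3 + b^2*(146*t + 350) + b*(-396*t^2 - 418*t + 74) + 144*t^3 + 552*t^2 - 456*t - 1440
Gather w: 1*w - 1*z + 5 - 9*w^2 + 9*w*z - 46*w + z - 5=-9*w^2 + w*(9*z - 45)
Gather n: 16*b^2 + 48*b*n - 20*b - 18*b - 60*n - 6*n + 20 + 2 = 16*b^2 - 38*b + n*(48*b - 66) + 22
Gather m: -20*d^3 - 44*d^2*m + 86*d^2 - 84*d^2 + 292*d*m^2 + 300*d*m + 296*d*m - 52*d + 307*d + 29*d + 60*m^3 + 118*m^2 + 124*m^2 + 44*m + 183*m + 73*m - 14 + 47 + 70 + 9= -20*d^3 + 2*d^2 + 284*d + 60*m^3 + m^2*(292*d + 242) + m*(-44*d^2 + 596*d + 300) + 112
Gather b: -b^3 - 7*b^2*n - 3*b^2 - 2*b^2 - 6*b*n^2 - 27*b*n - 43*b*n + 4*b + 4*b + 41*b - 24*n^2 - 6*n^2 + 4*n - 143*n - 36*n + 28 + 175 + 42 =-b^3 + b^2*(-7*n - 5) + b*(-6*n^2 - 70*n + 49) - 30*n^2 - 175*n + 245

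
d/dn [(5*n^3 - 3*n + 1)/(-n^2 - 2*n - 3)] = (-5*n^4 - 20*n^3 - 48*n^2 + 2*n + 11)/(n^4 + 4*n^3 + 10*n^2 + 12*n + 9)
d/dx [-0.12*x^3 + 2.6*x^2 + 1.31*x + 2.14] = -0.36*x^2 + 5.2*x + 1.31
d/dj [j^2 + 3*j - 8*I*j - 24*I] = 2*j + 3 - 8*I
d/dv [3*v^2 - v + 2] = 6*v - 1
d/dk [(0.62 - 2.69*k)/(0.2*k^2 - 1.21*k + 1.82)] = (0.538*k^2 - 0.248*k - 4.1456)/(0.04*k^4 - 0.484*k^3 + 2.1921*k^2 - 4.4044*k + 3.3124)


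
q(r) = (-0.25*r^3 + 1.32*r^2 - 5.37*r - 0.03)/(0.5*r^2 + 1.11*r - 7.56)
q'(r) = (-1.0*r - 1.11)*(-0.25*r^3 + 1.32*r^2 - 5.37*r - 0.03)/(0.5*r^2 + 1.11*r - 7.56)^2 + (-0.75*r^2 + 2.64*r - 5.37)/(0.5*r^2 + 1.11*r - 7.56) = (-0.125*r^4 - 0.555*r^3 + 9.8202*r^2 - 19.9284*r + 40.6305)/(0.25*r^4 + 1.11*r^3 - 6.3279*r^2 - 16.7832*r + 57.1536)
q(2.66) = 9.05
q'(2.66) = 35.31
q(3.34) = -7.28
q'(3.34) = 15.92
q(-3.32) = -7.24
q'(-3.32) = 6.70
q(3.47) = -5.72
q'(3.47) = 9.06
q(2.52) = 5.78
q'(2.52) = 15.41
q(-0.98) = -0.82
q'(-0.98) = 1.05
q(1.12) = 0.83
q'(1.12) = 0.92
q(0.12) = 0.09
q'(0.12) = 0.70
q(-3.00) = -5.43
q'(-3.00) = 4.74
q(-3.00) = -5.43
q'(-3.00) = 4.74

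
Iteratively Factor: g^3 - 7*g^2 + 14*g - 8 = (g - 1)*(g^2 - 6*g + 8) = (g - 2)*(g - 1)*(g - 4)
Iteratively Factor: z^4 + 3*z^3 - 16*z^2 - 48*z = (z + 4)*(z^3 - z^2 - 12*z) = z*(z + 4)*(z^2 - z - 12) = z*(z + 3)*(z + 4)*(z - 4)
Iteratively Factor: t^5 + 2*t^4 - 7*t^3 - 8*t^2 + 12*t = (t)*(t^4 + 2*t^3 - 7*t^2 - 8*t + 12) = t*(t + 2)*(t^3 - 7*t + 6) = t*(t + 2)*(t + 3)*(t^2 - 3*t + 2) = t*(t - 1)*(t + 2)*(t + 3)*(t - 2)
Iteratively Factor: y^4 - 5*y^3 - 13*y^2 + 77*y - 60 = (y - 5)*(y^3 - 13*y + 12) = (y - 5)*(y + 4)*(y^2 - 4*y + 3) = (y - 5)*(y - 1)*(y + 4)*(y - 3)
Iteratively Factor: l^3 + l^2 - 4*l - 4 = (l + 1)*(l^2 - 4) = (l - 2)*(l + 1)*(l + 2)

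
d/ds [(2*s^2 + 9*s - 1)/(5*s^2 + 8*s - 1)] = (-29*s^2 + 6*s - 1)/(25*s^4 + 80*s^3 + 54*s^2 - 16*s + 1)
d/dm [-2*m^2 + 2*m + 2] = 2 - 4*m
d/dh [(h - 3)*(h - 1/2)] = 2*h - 7/2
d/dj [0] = 0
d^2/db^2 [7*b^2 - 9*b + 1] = 14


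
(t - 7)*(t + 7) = t^2 - 49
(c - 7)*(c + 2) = c^2 - 5*c - 14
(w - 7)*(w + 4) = w^2 - 3*w - 28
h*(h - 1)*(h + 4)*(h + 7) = h^4 + 10*h^3 + 17*h^2 - 28*h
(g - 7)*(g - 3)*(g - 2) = g^3 - 12*g^2 + 41*g - 42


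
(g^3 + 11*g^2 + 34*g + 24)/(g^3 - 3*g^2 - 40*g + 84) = (g^2 + 5*g + 4)/(g^2 - 9*g + 14)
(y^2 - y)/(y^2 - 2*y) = (y - 1)/(y - 2)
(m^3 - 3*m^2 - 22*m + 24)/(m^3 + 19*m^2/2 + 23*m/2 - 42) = 2*(m^2 - 7*m + 6)/(2*m^2 + 11*m - 21)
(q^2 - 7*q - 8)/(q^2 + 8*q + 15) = (q^2 - 7*q - 8)/(q^2 + 8*q + 15)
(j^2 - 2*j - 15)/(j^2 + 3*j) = (j - 5)/j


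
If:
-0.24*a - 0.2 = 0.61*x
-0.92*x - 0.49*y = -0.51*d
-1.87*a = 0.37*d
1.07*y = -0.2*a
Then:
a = 0.14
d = -0.72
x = -0.38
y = -0.03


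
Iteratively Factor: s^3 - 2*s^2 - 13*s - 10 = (s + 2)*(s^2 - 4*s - 5) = (s - 5)*(s + 2)*(s + 1)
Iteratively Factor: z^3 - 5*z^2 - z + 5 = (z - 5)*(z^2 - 1) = (z - 5)*(z - 1)*(z + 1)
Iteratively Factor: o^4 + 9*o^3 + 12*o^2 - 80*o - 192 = (o + 4)*(o^3 + 5*o^2 - 8*o - 48) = (o + 4)^2*(o^2 + o - 12) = (o + 4)^3*(o - 3)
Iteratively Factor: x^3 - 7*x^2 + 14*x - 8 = (x - 1)*(x^2 - 6*x + 8) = (x - 4)*(x - 1)*(x - 2)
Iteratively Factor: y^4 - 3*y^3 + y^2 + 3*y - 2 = (y - 1)*(y^3 - 2*y^2 - y + 2) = (y - 1)^2*(y^2 - y - 2) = (y - 1)^2*(y + 1)*(y - 2)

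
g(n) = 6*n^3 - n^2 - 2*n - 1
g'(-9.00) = 1474.00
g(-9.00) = -4438.00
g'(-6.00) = 658.00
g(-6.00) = -1321.00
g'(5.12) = 459.62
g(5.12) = 767.85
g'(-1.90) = 66.78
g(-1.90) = -41.96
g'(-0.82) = 11.74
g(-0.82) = -3.34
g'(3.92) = 266.76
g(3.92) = 337.21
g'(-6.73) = 826.73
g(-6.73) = -1861.76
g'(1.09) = 17.21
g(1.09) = 3.40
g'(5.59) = 549.29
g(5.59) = 1004.63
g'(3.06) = 160.42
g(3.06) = 155.43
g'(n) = 18*n^2 - 2*n - 2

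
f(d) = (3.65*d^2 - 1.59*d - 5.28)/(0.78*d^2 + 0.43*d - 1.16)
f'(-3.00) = 1.44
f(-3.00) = 7.08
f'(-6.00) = 0.18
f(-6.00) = 5.57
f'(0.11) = 3.39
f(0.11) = 4.90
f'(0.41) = 6.18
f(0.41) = 6.24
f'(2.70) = 0.74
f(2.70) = 3.00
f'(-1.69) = 107.72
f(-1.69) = 22.96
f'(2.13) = 1.51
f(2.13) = 2.40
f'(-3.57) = 0.78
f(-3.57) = 6.47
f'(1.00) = 2677.32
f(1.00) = -64.40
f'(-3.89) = 0.59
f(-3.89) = 6.26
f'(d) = (-1.56*d - 0.43)*(3.65*d^2 - 1.59*d - 5.28)/(0.78*d^2 + 0.43*d - 1.16)^2 + (7.3*d - 1.59)/(0.78*d^2 + 0.43*d - 1.16) = (2.8097*d^2 - 0.231199999999999*d + 4.1148)/(0.6084*d^4 + 0.6708*d^3 - 1.6247*d^2 - 0.9976*d + 1.3456)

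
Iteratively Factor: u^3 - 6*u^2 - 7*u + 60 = (u + 3)*(u^2 - 9*u + 20) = (u - 4)*(u + 3)*(u - 5)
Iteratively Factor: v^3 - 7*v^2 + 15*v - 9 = (v - 3)*(v^2 - 4*v + 3) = (v - 3)*(v - 1)*(v - 3)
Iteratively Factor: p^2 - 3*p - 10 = (p - 5)*(p + 2)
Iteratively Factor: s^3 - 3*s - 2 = (s + 1)*(s^2 - s - 2) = (s + 1)^2*(s - 2)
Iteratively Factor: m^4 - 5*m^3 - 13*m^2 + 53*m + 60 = (m - 4)*(m^3 - m^2 - 17*m - 15) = (m - 5)*(m - 4)*(m^2 + 4*m + 3) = (m - 5)*(m - 4)*(m + 3)*(m + 1)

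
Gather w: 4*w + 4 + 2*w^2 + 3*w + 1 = 2*w^2 + 7*w + 5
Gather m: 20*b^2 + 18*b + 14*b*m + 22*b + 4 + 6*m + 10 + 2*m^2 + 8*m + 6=20*b^2 + 40*b + 2*m^2 + m*(14*b + 14) + 20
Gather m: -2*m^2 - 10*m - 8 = -2*m^2 - 10*m - 8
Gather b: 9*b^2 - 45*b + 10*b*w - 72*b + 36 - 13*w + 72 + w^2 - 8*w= 9*b^2 + b*(10*w - 117) + w^2 - 21*w + 108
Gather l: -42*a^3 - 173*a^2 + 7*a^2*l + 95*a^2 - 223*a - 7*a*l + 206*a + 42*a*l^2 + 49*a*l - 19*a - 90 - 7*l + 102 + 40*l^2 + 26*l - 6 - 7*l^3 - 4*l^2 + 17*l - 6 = -42*a^3 - 78*a^2 - 36*a - 7*l^3 + l^2*(42*a + 36) + l*(7*a^2 + 42*a + 36)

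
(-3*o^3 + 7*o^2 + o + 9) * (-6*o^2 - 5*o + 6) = 18*o^5 - 27*o^4 - 59*o^3 - 17*o^2 - 39*o + 54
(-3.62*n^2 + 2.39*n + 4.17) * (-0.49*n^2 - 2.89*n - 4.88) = 1.7738*n^4 + 9.2907*n^3 + 8.7152*n^2 - 23.7145*n - 20.3496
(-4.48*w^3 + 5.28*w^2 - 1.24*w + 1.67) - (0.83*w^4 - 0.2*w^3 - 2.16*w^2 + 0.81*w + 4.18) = -0.83*w^4 - 4.28*w^3 + 7.44*w^2 - 2.05*w - 2.51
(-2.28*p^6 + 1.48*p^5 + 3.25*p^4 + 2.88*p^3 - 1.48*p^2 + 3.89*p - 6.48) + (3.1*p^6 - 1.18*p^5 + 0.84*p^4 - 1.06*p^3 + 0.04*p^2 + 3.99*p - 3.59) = 0.82*p^6 + 0.3*p^5 + 4.09*p^4 + 1.82*p^3 - 1.44*p^2 + 7.88*p - 10.07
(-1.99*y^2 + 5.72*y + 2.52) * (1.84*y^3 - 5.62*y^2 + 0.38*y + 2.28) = -3.6616*y^5 + 21.7086*y^4 - 28.2658*y^3 - 16.526*y^2 + 13.9992*y + 5.7456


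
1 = 1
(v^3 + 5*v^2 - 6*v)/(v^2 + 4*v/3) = 3*(v^2 + 5*v - 6)/(3*v + 4)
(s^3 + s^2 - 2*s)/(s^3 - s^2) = (s + 2)/s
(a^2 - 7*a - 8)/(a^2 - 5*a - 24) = (a + 1)/(a + 3)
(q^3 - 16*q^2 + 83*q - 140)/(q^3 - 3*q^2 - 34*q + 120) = (q - 7)/(q + 6)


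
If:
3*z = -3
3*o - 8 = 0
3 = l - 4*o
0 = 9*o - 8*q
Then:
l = 41/3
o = 8/3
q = 3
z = -1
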